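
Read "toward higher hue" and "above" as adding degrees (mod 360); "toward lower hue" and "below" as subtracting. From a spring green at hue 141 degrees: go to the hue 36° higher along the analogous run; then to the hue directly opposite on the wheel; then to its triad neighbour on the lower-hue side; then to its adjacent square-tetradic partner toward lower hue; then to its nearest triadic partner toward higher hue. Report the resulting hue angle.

267°

141 + 36 = 177°   (analog 36° ↑)
177 + 180 = 357°   (complement)
357 − 120 = 237°   (triadic ↓)
237 − 90 = 147°   (square ↓)
147 + 120 = 267°   (triadic ↑)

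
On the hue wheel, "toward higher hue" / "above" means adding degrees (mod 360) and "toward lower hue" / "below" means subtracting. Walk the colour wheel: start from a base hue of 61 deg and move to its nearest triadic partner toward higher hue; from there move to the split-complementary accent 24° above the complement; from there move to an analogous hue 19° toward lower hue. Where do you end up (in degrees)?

6°

+120° (triadic ↑): 61 + 120 = 181°
+204° (split-comp 24° ↑): 181 + 204 = 385 → 385 − 360 = 25°
−19° (analog 19° ↓): 25 − 19 = 6°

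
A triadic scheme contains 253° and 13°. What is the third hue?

133°

A triad spaces three hues 120° apart.
The full set is {13°, 133°, 253°}.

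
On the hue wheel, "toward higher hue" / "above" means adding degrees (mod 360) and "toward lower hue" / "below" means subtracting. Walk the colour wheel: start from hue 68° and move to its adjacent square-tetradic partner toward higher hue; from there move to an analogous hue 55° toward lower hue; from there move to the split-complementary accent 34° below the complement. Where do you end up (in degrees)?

68 + 90 = 158°   (square ↑)
158 − 55 = 103°   (analog 55° ↓)
103 + 146 = 249°   (split-comp 34° ↓)

249°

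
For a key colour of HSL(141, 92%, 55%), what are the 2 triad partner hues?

261° and 21°

A triad places three hues 120° apart.
141 + 120 = 261°
141 + 240 = 381 → 381 − 360 = 21°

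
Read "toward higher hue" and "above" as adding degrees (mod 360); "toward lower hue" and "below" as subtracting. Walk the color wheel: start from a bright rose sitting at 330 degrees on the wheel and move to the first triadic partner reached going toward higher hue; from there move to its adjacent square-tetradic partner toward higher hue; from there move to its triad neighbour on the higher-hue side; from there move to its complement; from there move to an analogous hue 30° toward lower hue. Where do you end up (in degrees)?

90°

+120° (triadic ↑): 330 + 120 = 450 → 450 − 360 = 90°
+90° (square ↑): 90 + 90 = 180°
+120° (triadic ↑): 180 + 120 = 300°
+180° (complement): 300 + 180 = 480 → 480 − 360 = 120°
−30° (analog 30° ↓): 120 − 30 = 90°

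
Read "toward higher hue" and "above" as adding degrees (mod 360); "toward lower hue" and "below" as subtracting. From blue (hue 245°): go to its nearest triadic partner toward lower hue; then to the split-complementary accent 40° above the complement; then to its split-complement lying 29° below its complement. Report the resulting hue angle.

136°

245 − 120 = 125°   (triadic ↓)
125 + 220 = 345°   (split-comp 40° ↑)
345 + 151 = 496 → 496 − 360 = 136°   (split-comp 29° ↓)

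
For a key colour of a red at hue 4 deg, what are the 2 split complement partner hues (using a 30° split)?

154° and 214°

Split-complementary hues sit 30° either side of the complement.
Complement of 4 deg: 4 + 180 = 184°
184 − 30 = 154°
184 + 30 = 214°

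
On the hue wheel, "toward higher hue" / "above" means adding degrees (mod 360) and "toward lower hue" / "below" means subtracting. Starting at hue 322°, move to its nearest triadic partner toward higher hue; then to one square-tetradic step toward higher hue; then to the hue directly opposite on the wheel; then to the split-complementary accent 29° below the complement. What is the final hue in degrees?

triadic ↑ +120°: 322 + 120 = 442 → 442 − 360 = 82°
square ↑ +90°: 82 + 90 = 172°
complement +180°: 172 + 180 = 352°
split-comp 29° ↓ +151°: 352 + 151 = 503 → 503 − 360 = 143°

143°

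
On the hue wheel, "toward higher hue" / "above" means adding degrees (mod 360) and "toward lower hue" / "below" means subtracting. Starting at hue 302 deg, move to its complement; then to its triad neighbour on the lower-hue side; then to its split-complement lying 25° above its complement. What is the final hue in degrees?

302 + 180 = 482 → 482 − 360 = 122°   (complement)
122 − 120 = 2°   (triadic ↓)
2 + 205 = 207°   (split-comp 25° ↑)

207°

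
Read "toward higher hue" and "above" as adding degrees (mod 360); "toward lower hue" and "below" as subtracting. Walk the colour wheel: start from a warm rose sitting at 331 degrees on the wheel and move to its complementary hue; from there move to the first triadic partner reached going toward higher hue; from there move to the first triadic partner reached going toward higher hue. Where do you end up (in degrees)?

331 + 180 = 511 → 511 − 360 = 151°   (complement)
151 + 120 = 271°   (triadic ↑)
271 + 120 = 391 → 391 − 360 = 31°   (triadic ↑)

31°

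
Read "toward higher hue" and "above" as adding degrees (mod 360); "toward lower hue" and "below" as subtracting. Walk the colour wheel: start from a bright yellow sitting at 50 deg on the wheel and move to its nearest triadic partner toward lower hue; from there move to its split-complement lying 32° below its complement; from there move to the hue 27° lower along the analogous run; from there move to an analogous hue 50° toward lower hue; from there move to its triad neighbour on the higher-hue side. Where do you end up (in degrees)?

121°

triadic ↓ −120°: 50 − 120 = -70 → -70 + 360 = 290°
split-comp 32° ↓ +148°: 290 + 148 = 438 → 438 − 360 = 78°
analog 27° ↓ −27°: 78 − 27 = 51°
analog 50° ↓ −50°: 51 − 50 = 1°
triadic ↑ +120°: 1 + 120 = 121°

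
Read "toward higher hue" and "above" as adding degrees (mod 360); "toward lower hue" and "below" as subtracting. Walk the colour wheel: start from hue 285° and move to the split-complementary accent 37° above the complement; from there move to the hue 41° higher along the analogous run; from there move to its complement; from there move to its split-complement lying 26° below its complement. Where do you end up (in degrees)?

split-comp 37° ↑ +217°: 285 + 217 = 502 → 502 − 360 = 142°
analog 41° ↑ +41°: 142 + 41 = 183°
complement +180°: 183 + 180 = 363 → 363 − 360 = 3°
split-comp 26° ↓ +154°: 3 + 154 = 157°

157°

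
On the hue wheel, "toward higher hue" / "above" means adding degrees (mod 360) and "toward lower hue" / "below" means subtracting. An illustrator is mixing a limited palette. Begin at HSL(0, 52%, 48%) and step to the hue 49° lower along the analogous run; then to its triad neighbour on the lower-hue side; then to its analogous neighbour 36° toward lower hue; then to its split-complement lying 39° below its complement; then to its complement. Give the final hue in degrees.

116°

0 − 49 = -49 → -49 + 360 = 311°   (analog 49° ↓)
311 − 120 = 191°   (triadic ↓)
191 − 36 = 155°   (analog 36° ↓)
155 + 141 = 296°   (split-comp 39° ↓)
296 + 180 = 476 → 476 − 360 = 116°   (complement)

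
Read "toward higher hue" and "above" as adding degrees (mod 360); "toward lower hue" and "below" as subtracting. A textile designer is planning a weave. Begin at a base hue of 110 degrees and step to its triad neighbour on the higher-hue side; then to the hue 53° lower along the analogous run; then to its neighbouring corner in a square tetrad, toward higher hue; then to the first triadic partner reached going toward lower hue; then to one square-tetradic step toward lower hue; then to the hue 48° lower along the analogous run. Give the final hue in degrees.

9°

+120° (triadic ↑): 110 + 120 = 230°
−53° (analog 53° ↓): 230 − 53 = 177°
+90° (square ↑): 177 + 90 = 267°
−120° (triadic ↓): 267 − 120 = 147°
−90° (square ↓): 147 − 90 = 57°
−48° (analog 48° ↓): 57 − 48 = 9°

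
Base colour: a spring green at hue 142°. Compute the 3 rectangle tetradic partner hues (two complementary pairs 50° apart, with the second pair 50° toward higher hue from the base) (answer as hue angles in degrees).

192°, 322° and 12°

142 + 50 = 192°
142 + 180 = 322°
142 + 230 = 372 → 372 − 360 = 12°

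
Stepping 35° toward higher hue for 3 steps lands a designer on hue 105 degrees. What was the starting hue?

0°

3 steps of 35° (toward higher hue) give a net shift of +105°.
Start = end − shift: 105 − 105 = 0°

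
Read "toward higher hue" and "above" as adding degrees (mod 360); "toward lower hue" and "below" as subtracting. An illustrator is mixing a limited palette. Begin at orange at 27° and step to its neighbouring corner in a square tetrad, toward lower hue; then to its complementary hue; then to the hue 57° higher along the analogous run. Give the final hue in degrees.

square ↓ −90°: 27 − 90 = -63 → -63 + 360 = 297°
complement +180°: 297 + 180 = 477 → 477 − 360 = 117°
analog 57° ↑ +57°: 117 + 57 = 174°

174°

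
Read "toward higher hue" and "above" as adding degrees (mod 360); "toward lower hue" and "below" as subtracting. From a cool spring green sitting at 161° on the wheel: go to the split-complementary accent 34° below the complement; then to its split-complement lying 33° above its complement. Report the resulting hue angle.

+146° (split-comp 34° ↓): 161 + 146 = 307°
+213° (split-comp 33° ↑): 307 + 213 = 520 → 520 − 360 = 160°

160°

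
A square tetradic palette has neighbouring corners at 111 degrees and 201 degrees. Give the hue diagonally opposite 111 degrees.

291°

A square tetradic scheme places four hues 90° apart; opposite corners are 180° apart.
111 + 180 = 291°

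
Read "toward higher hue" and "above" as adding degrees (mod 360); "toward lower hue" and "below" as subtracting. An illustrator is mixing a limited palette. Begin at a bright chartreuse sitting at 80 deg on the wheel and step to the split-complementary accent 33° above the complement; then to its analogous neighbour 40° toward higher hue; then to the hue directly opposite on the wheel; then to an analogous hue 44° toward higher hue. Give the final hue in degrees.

197°

80 + 213 = 293°   (split-comp 33° ↑)
293 + 40 = 333°   (analog 40° ↑)
333 + 180 = 513 → 513 − 360 = 153°   (complement)
153 + 44 = 197°   (analog 44° ↑)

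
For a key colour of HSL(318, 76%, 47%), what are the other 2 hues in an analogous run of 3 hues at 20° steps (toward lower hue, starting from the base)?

298° and 278°

318 − 20 = 298°
318 − 40 = 278°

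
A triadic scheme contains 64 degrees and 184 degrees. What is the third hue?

304°

A triad spaces three hues 120° apart.
The full set is {64°, 184°, 304°}.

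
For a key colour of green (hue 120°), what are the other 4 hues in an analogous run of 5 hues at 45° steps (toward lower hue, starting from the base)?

Analogous hues sit every 45° along the wheel.
120 − 45 = 75°
120 − 90 = 30°
120 − 135 = -15 → -15 + 360 = 345°
120 − 180 = -60 → -60 + 360 = 300°

75°, 30°, 345°, 300°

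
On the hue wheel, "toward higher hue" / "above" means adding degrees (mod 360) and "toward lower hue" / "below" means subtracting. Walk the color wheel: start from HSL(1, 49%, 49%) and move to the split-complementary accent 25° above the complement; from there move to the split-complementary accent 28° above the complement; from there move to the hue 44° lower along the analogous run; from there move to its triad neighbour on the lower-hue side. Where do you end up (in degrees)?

split-comp 25° ↑ +205°: 1 + 205 = 206°
split-comp 28° ↑ +208°: 206 + 208 = 414 → 414 − 360 = 54°
analog 44° ↓ −44°: 54 − 44 = 10°
triadic ↓ −120°: 10 − 120 = -110 → -110 + 360 = 250°

250°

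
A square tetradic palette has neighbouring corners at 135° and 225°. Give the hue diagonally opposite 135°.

A square tetradic scheme places four hues 90° apart; opposite corners are 180° apart.
135 + 180 = 315°

315°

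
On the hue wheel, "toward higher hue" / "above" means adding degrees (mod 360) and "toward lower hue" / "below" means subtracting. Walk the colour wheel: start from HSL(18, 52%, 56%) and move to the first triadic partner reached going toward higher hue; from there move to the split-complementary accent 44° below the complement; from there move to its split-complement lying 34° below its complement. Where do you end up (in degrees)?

60°

triadic ↑ +120°: 18 + 120 = 138°
split-comp 44° ↓ +136°: 138 + 136 = 274°
split-comp 34° ↓ +146°: 274 + 146 = 420 → 420 − 360 = 60°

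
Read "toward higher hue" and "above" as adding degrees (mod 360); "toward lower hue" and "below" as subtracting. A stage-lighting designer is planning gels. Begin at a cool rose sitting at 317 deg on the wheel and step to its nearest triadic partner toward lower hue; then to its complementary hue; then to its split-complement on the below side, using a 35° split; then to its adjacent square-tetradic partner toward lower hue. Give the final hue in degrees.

triadic ↓ −120°: 317 − 120 = 197°
complement +180°: 197 + 180 = 377 → 377 − 360 = 17°
split-comp 35° ↓ +145°: 17 + 145 = 162°
square ↓ −90°: 162 − 90 = 72°

72°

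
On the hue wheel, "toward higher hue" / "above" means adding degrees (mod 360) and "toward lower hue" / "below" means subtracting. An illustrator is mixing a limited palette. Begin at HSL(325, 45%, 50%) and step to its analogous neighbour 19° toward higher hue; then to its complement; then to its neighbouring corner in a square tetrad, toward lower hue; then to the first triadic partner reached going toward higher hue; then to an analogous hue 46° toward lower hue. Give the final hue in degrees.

148°

+19° (analog 19° ↑): 325 + 19 = 344°
+180° (complement): 344 + 180 = 524 → 524 − 360 = 164°
−90° (square ↓): 164 − 90 = 74°
+120° (triadic ↑): 74 + 120 = 194°
−46° (analog 46° ↓): 194 − 46 = 148°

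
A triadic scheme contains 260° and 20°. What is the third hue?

140°

A triad spaces three hues 120° apart.
The full set is {20°, 140°, 260°}.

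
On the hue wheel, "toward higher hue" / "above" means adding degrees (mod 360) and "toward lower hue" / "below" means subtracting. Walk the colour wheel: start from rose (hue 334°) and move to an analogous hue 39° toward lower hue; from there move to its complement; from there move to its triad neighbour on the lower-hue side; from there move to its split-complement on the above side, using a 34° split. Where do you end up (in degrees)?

−39° (analog 39° ↓): 334 − 39 = 295°
+180° (complement): 295 + 180 = 475 → 475 − 360 = 115°
−120° (triadic ↓): 115 − 120 = -5 → -5 + 360 = 355°
+214° (split-comp 34° ↑): 355 + 214 = 569 → 569 − 360 = 209°

209°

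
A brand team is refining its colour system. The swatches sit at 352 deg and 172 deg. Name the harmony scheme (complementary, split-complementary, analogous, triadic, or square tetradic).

complementary

Sort the hues: 172°, 352°.
Successive gaps around the wheel: 180°, 180°.
Two hues 180° apart are complementary.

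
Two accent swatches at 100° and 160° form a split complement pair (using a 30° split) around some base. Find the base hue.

310°

The accents sit 30° either side of the complement, so the complement is their short-arc midpoint on the wheel.
Short-arc midpoint of 100° and 160°: 130°.
Base is 180° from the complement: 130 − 180 = -50 → -50 + 360 = 310°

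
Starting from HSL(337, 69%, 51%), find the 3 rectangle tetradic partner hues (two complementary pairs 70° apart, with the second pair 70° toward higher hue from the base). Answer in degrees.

47°, 157° and 227°

A rectangular tetradic uses two complementary pairs 70° apart: offsets 0°, 70°, 180°, 250°.
337 + 70 = 407 → 407 − 360 = 47°
337 + 180 = 517 → 517 − 360 = 157°
337 + 250 = 587 → 587 − 360 = 227°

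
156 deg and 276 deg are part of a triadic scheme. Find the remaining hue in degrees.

36°

A triad places three hues 120° apart.
The full set through 156° is {36°, 156°, 276°}.
Given {156°, 276°}, the missing hue is 36°.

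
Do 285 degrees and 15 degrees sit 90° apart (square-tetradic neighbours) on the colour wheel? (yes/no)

Angular distance: |285 − 15| = 270; shorter arc = 360 − 270 = 90°.
90° apart (square-tetradic neighbours) requires 90°.

yes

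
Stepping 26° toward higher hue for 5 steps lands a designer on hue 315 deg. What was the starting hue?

185°

5 steps of 26° (toward higher hue) give a net shift of +130°.
Start = end − shift: 315 − 130 = 185°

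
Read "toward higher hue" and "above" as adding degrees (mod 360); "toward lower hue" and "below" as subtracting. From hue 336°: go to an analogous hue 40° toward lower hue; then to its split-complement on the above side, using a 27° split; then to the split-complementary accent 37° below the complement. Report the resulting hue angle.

286°

−40° (analog 40° ↓): 336 − 40 = 296°
+207° (split-comp 27° ↑): 296 + 207 = 503 → 503 − 360 = 143°
+143° (split-comp 37° ↓): 143 + 143 = 286°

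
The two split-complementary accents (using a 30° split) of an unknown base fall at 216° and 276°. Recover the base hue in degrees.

66°

The accents sit 30° either side of the complement, so the complement is their short-arc midpoint on the wheel.
Short-arc midpoint of 216° and 276°: 246°.
Base is 180° from the complement: 246 − 180 = 66°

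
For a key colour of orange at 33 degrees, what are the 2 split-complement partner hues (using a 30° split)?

Complement of 33 degrees: 33 + 180 = 213°
213 − 30 = 183°
213 + 30 = 243°

183° and 243°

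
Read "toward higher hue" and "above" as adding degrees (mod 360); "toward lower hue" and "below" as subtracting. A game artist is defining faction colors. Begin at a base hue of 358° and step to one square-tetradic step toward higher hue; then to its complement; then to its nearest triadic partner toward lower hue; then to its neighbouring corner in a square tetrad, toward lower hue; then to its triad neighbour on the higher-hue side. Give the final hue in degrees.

178°

358 + 90 = 448 → 448 − 360 = 88°   (square ↑)
88 + 180 = 268°   (complement)
268 − 120 = 148°   (triadic ↓)
148 − 90 = 58°   (square ↓)
58 + 120 = 178°   (triadic ↑)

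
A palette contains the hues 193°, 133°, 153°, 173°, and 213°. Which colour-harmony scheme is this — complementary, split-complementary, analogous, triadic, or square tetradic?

analogous

Sort the hues: 133°, 153°, 173°, 193°, 213°.
Successive gaps around the wheel: 20°, 20°, 20°, 20°, 280°.
A run of hues at equal small steps (20°) with one large closing gap is an analogous group.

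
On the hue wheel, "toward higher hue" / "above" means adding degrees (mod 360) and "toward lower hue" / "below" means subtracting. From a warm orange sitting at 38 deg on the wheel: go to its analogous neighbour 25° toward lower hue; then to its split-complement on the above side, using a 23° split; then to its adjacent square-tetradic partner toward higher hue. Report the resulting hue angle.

38 − 25 = 13°   (analog 25° ↓)
13 + 203 = 216°   (split-comp 23° ↑)
216 + 90 = 306°   (square ↑)

306°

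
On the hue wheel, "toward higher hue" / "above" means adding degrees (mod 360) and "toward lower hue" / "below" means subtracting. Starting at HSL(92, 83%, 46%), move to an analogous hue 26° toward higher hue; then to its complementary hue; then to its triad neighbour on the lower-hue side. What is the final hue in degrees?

92 + 26 = 118°   (analog 26° ↑)
118 + 180 = 298°   (complement)
298 − 120 = 178°   (triadic ↓)

178°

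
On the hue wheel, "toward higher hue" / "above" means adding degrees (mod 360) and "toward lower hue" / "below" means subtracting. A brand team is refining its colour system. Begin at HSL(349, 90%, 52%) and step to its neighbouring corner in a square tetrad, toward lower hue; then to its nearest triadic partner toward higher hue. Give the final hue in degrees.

19°

−90° (square ↓): 349 − 90 = 259°
+120° (triadic ↑): 259 + 120 = 379 → 379 − 360 = 19°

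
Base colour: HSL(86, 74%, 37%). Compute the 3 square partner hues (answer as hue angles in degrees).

176°, 266°, 356°

A square tetradic scheme places four hues every 90°.
86 + 90 = 176°
86 + 180 = 266°
86 + 270 = 356°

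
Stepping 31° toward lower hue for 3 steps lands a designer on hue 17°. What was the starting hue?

3 steps of 31° (toward lower hue) give a net shift of −93°.
Start = end − shift: 17 + 93 = 110°

110°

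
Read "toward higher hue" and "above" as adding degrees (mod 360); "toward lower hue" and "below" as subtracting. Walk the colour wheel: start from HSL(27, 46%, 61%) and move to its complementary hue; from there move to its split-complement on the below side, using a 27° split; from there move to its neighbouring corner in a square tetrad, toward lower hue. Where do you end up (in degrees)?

27 + 180 = 207°   (complement)
207 + 153 = 360 → 360 − 360 = 0°   (split-comp 27° ↓)
0 − 90 = -90 → -90 + 360 = 270°   (square ↓)

270°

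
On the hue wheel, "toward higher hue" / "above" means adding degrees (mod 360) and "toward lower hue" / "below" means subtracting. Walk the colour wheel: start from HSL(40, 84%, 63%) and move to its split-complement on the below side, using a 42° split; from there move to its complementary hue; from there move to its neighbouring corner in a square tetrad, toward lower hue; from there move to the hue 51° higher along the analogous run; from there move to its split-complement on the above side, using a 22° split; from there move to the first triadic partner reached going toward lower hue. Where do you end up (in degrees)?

40 + 138 = 178°   (split-comp 42° ↓)
178 + 180 = 358°   (complement)
358 − 90 = 268°   (square ↓)
268 + 51 = 319°   (analog 51° ↑)
319 + 202 = 521 → 521 − 360 = 161°   (split-comp 22° ↑)
161 − 120 = 41°   (triadic ↓)

41°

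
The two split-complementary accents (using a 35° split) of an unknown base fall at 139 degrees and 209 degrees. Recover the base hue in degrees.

The accents sit 35° either side of the complement, so the complement is their short-arc midpoint on the wheel.
Short-arc midpoint of 139° and 209°: 174°.
Base is 180° from the complement: 174 − 180 = -6 → -6 + 360 = 354°

354°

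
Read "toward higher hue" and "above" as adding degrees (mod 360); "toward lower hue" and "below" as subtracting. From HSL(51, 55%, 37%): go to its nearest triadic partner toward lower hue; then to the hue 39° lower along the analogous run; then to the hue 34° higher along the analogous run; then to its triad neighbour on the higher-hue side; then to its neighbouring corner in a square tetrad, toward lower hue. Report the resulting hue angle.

316°

triadic ↓ −120°: 51 − 120 = -69 → -69 + 360 = 291°
analog 39° ↓ −39°: 291 − 39 = 252°
analog 34° ↑ +34°: 252 + 34 = 286°
triadic ↑ +120°: 286 + 120 = 406 → 406 − 360 = 46°
square ↓ −90°: 46 − 90 = -44 → -44 + 360 = 316°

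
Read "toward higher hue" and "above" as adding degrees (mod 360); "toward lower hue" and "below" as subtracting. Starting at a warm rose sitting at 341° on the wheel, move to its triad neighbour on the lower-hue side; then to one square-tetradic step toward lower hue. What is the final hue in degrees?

131°

−120° (triadic ↓): 341 − 120 = 221°
−90° (square ↓): 221 − 90 = 131°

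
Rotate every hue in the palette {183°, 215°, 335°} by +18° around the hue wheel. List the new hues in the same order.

183 + 18 = 201°
215 + 18 = 233°
335 + 18 = 353°

201°, 233°, 353°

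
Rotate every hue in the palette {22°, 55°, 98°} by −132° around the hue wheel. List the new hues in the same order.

22 − 132 = -110 → -110 + 360 = 250°
55 − 132 = -77 → -77 + 360 = 283°
98 − 132 = -34 → -34 + 360 = 326°

250°, 283°, 326°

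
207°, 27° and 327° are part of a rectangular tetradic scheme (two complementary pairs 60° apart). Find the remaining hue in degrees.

147°

A rectangular tetradic uses two complementary pairs 60° apart: offsets 0°, 60°, 180°, 240°.
Among {27°, 207°, 327°}, 27° and 207° are a 180° pair.
The remaining hue 327° needs its own complement: 327 + 180 = 507 → 507 − 360 = 147°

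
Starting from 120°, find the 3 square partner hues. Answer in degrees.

A square tetradic scheme places four hues every 90°.
120 + 90 = 210°
120 + 180 = 300°
120 + 270 = 390 → 390 − 360 = 30°

210°, 300°, and 30°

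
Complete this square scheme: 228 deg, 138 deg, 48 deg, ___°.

318°

A square tetradic scheme places four hues every 90°.
The full set through 48° is {48°, 138°, 228°, 318°}.
Given {48°, 138°, 228°}, the missing hue is 318°.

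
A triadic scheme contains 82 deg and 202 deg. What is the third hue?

322°

A triad spaces three hues 120° apart.
The full set is {82°, 202°, 322°}.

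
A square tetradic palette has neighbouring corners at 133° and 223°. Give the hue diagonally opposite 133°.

313°

A square tetradic scheme places four hues 90° apart; opposite corners are 180° apart.
133 + 180 = 313°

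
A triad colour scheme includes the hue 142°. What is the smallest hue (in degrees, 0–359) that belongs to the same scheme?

22°

A triad places three hues 120° apart.
The full set through 142° is {22°, 142°, 262°}.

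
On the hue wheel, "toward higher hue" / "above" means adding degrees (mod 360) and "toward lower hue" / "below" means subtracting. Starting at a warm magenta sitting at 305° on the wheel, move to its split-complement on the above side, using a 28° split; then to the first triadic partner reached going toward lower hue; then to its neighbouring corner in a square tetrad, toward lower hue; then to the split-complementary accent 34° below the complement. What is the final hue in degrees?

305 + 208 = 513 → 513 − 360 = 153°   (split-comp 28° ↑)
153 − 120 = 33°   (triadic ↓)
33 − 90 = -57 → -57 + 360 = 303°   (square ↓)
303 + 146 = 449 → 449 − 360 = 89°   (split-comp 34° ↓)

89°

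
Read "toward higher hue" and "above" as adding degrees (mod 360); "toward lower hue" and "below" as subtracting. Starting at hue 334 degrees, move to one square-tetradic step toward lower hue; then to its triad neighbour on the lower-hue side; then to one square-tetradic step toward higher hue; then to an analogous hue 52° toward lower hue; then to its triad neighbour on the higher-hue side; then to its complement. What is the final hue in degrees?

102°

−90° (square ↓): 334 − 90 = 244°
−120° (triadic ↓): 244 − 120 = 124°
+90° (square ↑): 124 + 90 = 214°
−52° (analog 52° ↓): 214 − 52 = 162°
+120° (triadic ↑): 162 + 120 = 282°
+180° (complement): 282 + 180 = 462 → 462 − 360 = 102°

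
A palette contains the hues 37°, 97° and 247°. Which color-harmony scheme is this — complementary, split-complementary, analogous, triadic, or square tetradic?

split-complementary

Sort the hues: 37°, 97°, 247°.
Successive gaps around the wheel: 60°, 150°, 150°.
Two 150° gaps and one 60° gap — a base hue opposite a pair of accents 30° either side of its complement — is the split-complementary pattern.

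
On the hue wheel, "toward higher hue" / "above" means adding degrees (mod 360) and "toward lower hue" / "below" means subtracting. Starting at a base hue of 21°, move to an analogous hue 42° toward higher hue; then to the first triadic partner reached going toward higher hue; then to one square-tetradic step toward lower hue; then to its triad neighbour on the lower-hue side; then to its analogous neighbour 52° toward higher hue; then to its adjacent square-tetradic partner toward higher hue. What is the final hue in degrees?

115°

analog 42° ↑ +42°: 21 + 42 = 63°
triadic ↑ +120°: 63 + 120 = 183°
square ↓ −90°: 183 − 90 = 93°
triadic ↓ −120°: 93 − 120 = -27 → -27 + 360 = 333°
analog 52° ↑ +52°: 333 + 52 = 385 → 385 − 360 = 25°
square ↑ +90°: 25 + 90 = 115°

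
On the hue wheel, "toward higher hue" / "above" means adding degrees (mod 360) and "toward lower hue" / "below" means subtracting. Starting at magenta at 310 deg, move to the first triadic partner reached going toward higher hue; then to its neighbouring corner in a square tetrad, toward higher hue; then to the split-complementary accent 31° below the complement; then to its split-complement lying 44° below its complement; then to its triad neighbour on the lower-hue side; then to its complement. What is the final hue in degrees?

310 + 120 = 430 → 430 − 360 = 70°   (triadic ↑)
70 + 90 = 160°   (square ↑)
160 + 149 = 309°   (split-comp 31° ↓)
309 + 136 = 445 → 445 − 360 = 85°   (split-comp 44° ↓)
85 − 120 = -35 → -35 + 360 = 325°   (triadic ↓)
325 + 180 = 505 → 505 − 360 = 145°   (complement)

145°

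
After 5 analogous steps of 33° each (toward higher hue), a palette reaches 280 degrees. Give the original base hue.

115°

5 steps of 33° (toward higher hue) give a net shift of +165°.
Start = end − shift: 280 − 165 = 115°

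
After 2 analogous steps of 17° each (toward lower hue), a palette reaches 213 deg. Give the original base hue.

2 steps of 17° (toward lower hue) give a net shift of −34°.
Start = end − shift: 213 + 34 = 247°

247°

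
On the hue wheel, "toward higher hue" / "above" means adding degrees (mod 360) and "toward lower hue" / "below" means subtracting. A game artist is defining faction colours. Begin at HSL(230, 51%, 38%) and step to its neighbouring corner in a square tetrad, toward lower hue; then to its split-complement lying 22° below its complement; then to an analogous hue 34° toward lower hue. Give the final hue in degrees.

264°

−90° (square ↓): 230 − 90 = 140°
+158° (split-comp 22° ↓): 140 + 158 = 298°
−34° (analog 34° ↓): 298 − 34 = 264°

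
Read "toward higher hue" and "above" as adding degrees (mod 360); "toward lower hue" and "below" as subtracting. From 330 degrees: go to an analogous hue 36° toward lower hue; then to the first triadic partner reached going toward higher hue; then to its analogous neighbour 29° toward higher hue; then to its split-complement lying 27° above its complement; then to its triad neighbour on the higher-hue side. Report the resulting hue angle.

50°

330 − 36 = 294°   (analog 36° ↓)
294 + 120 = 414 → 414 − 360 = 54°   (triadic ↑)
54 + 29 = 83°   (analog 29° ↑)
83 + 207 = 290°   (split-comp 27° ↑)
290 + 120 = 410 → 410 − 360 = 50°   (triadic ↑)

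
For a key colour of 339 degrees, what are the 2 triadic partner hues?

99° and 219°

A triad places three hues 120° apart.
339 + 120 = 459 → 459 − 360 = 99°
339 + 240 = 579 → 579 − 360 = 219°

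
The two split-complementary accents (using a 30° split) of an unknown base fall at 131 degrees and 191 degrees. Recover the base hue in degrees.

341°

The accents sit 30° either side of the complement, so the complement is their short-arc midpoint on the wheel.
Short-arc midpoint of 131° and 191°: 161°.
Base is 180° from the complement: 161 − 180 = -19 → -19 + 360 = 341°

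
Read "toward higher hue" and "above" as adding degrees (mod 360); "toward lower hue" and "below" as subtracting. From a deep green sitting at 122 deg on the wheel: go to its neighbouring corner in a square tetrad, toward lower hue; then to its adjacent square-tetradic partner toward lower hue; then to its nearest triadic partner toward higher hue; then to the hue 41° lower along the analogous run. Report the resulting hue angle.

21°

122 − 90 = 32°   (square ↓)
32 − 90 = -58 → -58 + 360 = 302°   (square ↓)
302 + 120 = 422 → 422 − 360 = 62°   (triadic ↑)
62 − 41 = 21°   (analog 41° ↓)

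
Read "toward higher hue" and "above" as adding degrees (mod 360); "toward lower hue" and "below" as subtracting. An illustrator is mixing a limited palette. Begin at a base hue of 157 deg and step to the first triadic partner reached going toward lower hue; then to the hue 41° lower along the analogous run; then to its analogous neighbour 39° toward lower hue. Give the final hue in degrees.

317°

157 − 120 = 37°   (triadic ↓)
37 − 41 = -4 → -4 + 360 = 356°   (analog 41° ↓)
356 − 39 = 317°   (analog 39° ↓)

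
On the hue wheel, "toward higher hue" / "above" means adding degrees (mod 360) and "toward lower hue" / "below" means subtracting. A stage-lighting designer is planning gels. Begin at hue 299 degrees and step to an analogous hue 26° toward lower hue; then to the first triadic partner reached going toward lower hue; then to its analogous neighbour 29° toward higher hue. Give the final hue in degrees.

182°

299 − 26 = 273°   (analog 26° ↓)
273 − 120 = 153°   (triadic ↓)
153 + 29 = 182°   (analog 29° ↑)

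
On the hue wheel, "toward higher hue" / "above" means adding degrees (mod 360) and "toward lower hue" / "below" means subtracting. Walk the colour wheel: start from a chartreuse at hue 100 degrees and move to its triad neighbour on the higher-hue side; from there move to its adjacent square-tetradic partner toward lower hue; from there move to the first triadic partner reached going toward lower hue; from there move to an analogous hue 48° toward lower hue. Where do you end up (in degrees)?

triadic ↑ +120°: 100 + 120 = 220°
square ↓ −90°: 220 − 90 = 130°
triadic ↓ −120°: 130 − 120 = 10°
analog 48° ↓ −48°: 10 − 48 = -38 → -38 + 360 = 322°

322°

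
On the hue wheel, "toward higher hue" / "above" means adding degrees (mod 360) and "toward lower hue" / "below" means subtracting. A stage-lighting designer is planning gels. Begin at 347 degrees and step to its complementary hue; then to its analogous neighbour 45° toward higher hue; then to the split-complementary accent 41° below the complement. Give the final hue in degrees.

351°

complement +180°: 347 + 180 = 527 → 527 − 360 = 167°
analog 45° ↑ +45°: 167 + 45 = 212°
split-comp 41° ↓ +139°: 212 + 139 = 351°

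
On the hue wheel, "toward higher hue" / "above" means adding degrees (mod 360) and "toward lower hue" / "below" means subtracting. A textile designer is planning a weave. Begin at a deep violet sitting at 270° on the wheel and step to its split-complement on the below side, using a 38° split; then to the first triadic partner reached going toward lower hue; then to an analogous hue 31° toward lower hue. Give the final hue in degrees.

261°

270 + 142 = 412 → 412 − 360 = 52°   (split-comp 38° ↓)
52 − 120 = -68 → -68 + 360 = 292°   (triadic ↓)
292 − 31 = 261°   (analog 31° ↓)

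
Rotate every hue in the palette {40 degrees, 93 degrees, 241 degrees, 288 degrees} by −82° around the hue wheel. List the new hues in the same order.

318°, 11°, 159°, 206°

40 − 82 = -42 → -42 + 360 = 318°
93 − 82 = 11°
241 − 82 = 159°
288 − 82 = 206°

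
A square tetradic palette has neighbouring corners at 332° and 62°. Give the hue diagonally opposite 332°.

152°

A square tetradic scheme places four hues 90° apart; opposite corners are 180° apart.
332 + 180 = 512 → 512 − 360 = 152°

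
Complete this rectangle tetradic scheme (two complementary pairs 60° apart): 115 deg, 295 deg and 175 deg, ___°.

355°

A rectangular tetradic uses two complementary pairs 60° apart: offsets 0°, 60°, 180°, 240°.
Among {115°, 175°, 295°}, 295° and 115° are a 180° pair.
The remaining hue 175° needs its own complement: 175 + 180 = 355°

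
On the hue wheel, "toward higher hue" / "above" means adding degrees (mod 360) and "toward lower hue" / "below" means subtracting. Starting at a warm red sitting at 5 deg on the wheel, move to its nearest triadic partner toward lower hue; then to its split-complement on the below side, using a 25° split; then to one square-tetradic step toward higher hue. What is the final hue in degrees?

130°

5 − 120 = -115 → -115 + 360 = 245°   (triadic ↓)
245 + 155 = 400 → 400 − 360 = 40°   (split-comp 25° ↓)
40 + 90 = 130°   (square ↑)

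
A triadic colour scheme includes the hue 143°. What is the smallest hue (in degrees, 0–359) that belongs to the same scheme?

A triad places three hues 120° apart.
The full set through 143° is {23°, 143°, 263°}.

23°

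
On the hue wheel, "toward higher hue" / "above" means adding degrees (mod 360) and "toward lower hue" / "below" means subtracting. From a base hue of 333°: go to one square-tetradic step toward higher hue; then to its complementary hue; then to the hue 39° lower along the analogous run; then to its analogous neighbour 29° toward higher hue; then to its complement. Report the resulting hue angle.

53°

+90° (square ↑): 333 + 90 = 423 → 423 − 360 = 63°
+180° (complement): 63 + 180 = 243°
−39° (analog 39° ↓): 243 − 39 = 204°
+29° (analog 29° ↑): 204 + 29 = 233°
+180° (complement): 233 + 180 = 413 → 413 − 360 = 53°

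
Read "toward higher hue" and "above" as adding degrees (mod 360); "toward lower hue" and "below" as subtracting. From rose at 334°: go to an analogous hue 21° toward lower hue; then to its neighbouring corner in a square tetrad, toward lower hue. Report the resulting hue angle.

334 − 21 = 313°   (analog 21° ↓)
313 − 90 = 223°   (square ↓)

223°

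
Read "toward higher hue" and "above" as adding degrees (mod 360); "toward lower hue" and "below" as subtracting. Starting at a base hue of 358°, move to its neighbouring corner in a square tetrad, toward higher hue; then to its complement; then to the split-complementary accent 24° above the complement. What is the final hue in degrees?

112°

358 + 90 = 448 → 448 − 360 = 88°   (square ↑)
88 + 180 = 268°   (complement)
268 + 204 = 472 → 472 − 360 = 112°   (split-comp 24° ↑)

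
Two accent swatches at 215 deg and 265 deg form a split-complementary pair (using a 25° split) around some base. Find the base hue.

60°

The accents sit 25° either side of the complement, so the complement is their short-arc midpoint on the wheel.
Short-arc midpoint of 215° and 265°: 240°.
Base is 180° from the complement: 240 − 180 = 60°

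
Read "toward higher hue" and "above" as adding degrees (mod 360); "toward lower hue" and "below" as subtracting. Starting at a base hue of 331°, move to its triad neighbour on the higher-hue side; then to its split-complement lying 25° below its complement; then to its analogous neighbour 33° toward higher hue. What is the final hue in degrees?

279°

+120° (triadic ↑): 331 + 120 = 451 → 451 − 360 = 91°
+155° (split-comp 25° ↓): 91 + 155 = 246°
+33° (analog 33° ↑): 246 + 33 = 279°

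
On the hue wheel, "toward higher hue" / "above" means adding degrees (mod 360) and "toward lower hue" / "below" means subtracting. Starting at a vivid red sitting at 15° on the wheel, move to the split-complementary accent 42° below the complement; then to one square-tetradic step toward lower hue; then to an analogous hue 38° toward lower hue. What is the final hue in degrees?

split-comp 42° ↓ +138°: 15 + 138 = 153°
square ↓ −90°: 153 − 90 = 63°
analog 38° ↓ −38°: 63 − 38 = 25°

25°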